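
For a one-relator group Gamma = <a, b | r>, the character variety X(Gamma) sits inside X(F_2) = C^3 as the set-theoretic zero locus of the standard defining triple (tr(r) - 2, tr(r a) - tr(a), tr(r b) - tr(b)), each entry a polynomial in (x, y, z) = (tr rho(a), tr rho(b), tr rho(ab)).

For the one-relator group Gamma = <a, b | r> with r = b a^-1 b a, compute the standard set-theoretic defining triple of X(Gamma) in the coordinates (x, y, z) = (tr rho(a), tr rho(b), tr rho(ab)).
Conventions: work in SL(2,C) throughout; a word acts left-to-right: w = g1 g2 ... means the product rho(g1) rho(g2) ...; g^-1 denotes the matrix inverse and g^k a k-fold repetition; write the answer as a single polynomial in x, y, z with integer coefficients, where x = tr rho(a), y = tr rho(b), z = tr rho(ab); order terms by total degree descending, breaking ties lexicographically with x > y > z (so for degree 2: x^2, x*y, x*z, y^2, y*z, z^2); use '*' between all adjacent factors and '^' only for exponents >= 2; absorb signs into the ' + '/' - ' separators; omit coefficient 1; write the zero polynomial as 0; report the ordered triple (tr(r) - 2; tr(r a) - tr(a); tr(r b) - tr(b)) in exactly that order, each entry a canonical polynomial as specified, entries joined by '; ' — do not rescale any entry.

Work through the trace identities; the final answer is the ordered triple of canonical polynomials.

x*y*z - x^2 - z^2; x^2*y*z - x^3 - x*y^2 - x*z^2 + y*z + 2*x; x*y^2*z - x^2*y - y*z^2

use: trace(b a b) = trace(b) * trace(a b) - trace(a) = y*z - x
use: trace(b a b a) = trace(b a) * trace(b a) - trace(1) = z^2 - 2
trace(b a^-1 b a) = trace(b a b) * trace(a) - trace(b a b a) = x*y*z - x^2 - z^2 + 2
use: trace(b^2) = trace(b) * trace(b) - trace(1) = y^2 - 2
apply: trace(b a^2 b) = trace(a) * trace(b^2 a) - trace(b^2) = x*y*z - x^2 - y^2 + 2
trace(b a^2 b a) = trace(a) * trace(b a b a) - trace(b a b) = x*z^2 - y*z - x
use: trace(b a^-1 b a^2) = trace(b a^2 b) * trace(a) - trace(b a^2 b a) = x^2*y*z - x^3 - x*y^2 - x*z^2 + y*z + 3*x
trace(b a b^2) = trace(b) * trace(b a b) - trace(b a) = y^2*z - x*y - z
apply: trace(a b a) = trace(a) * trace(b a) - trace(b) = x*z - y
trace(b a b^2 a) = trace(b) * trace(a b a b) - trace(a b a) = y*z^2 - x*z - y
apply: trace(b a^-1 b a b) = trace(b a b^2) * trace(a) - trace(b a b^2 a) = x*y^2*z - x^2*y - y*z^2 + y
assemble the triple (trace(r) - 2; trace(r a) - x; trace(r b) - y)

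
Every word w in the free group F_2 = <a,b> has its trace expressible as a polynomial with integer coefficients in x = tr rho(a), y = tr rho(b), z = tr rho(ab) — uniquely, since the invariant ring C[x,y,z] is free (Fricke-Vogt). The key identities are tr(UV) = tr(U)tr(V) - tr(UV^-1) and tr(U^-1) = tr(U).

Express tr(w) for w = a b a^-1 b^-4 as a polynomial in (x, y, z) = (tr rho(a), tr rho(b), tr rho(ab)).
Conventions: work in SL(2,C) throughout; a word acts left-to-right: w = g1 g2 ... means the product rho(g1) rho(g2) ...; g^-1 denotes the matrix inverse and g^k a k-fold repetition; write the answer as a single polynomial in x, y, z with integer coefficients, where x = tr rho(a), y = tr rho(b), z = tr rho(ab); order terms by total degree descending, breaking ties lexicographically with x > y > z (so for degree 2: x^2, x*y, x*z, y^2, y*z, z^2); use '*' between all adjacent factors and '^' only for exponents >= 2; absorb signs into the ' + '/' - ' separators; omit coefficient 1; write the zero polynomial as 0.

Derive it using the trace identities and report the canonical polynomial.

and tr(a b a) = tr(a) tr(b a) - tr(b)  (reduce the a square) = x*z - y
and tr(a b a b) = tr(b a) tr(b a) - tr(1)  (split on b) = z^2 - 2
tr(b^-1 a b a) = tr(a b a) tr(b) - tr(a b a b)  (eliminate b^-1) = x*y*z - y^2 - z^2 + 2
tr(b^-1 a b a^-1) = tr(b^-1 a b) tr(a) - tr(b^-1 a b a)  (eliminate a^-1) = -x*y*z + x^2 + y^2 + z^2 - 2
next, tr(b^-2 a b a^-1) = tr(b^-1 a b a^-1) tr(b) - tr(b^-1 a b a^-1 b)  (eliminate b^-1) = -x*y^2*z + x^2*y + y^3 + y*z^2 - 3*y
next, tr(a b a^-1 b^-3) = tr(b^-2 a b a^-1) tr(b) - tr(b^-2 a b a^-1 b)  (eliminate b^-1) = -x*y^3*z + x^2*y^2 + y^4 + y^2*z^2 + x*y*z - x^2 - 4*y^2 - z^2 + 2
tr(a b a^-1 b^-4) = tr(a b a^-1 b^-3) tr(b) - tr(a b a^-1 b^-2)  (eliminate b^-1) = -x*y^4*z + x^2*y^3 + y^5 + y^3*z^2 + 2*x*y^2*z - 2*x^2*y - 5*y^3 - 2*y*z^2 + 5*y

-x*y^4*z + x^2*y^3 + y^5 + y^3*z^2 + 2*x*y^2*z - 2*x^2*y - 5*y^3 - 2*y*z^2 + 5*y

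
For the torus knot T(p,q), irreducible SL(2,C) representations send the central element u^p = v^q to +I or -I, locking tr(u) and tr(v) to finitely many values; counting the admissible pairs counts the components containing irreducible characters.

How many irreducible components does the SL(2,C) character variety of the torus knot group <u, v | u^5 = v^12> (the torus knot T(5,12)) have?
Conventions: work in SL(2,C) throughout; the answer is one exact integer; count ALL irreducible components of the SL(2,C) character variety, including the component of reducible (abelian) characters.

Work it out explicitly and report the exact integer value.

23

In the torus knot group T(5,12), u^5 = v^12 is central, so an irreducible representation sends it to +I or -I (Schur).
On an irreducible component, tr(u) is locked at 2*cos(pi*alpha/5) for some alpha in 1..4, and tr(v) at 2*cos(pi*beta/12) for some beta in 1..11.
u^5 = (-1)^alpha I and v^12 = (-1)^beta I must agree, so alpha and beta have equal parity.
Counting: 2 odd alphas x 6 odd betas + 2 even alphas x 5 even betas = 12 + 10 = 22.
components with irreducible characters: 22; plus the single component of reducible (abelian) characters: total 23.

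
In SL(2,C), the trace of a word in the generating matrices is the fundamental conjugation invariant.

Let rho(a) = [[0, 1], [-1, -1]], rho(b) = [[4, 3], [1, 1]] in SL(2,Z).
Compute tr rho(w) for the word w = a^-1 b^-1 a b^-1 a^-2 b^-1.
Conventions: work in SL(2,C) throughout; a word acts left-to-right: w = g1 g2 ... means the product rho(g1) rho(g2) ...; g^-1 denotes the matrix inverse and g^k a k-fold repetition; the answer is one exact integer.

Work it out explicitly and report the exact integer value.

-11

rho(a^-1) = [[-1, -1], [1, 0]]
... * rho(b^-1) = [[1, -3], [-1, 4]]  ->  [[0, -1], [1, -3]]
... * rho(a) = [[0, 1], [-1, -1]]  ->  [[1, 1], [3, 4]]
... * rho(b^-1) = [[1, -3], [-1, 4]]  ->  [[0, 1], [-1, 7]]
... * rho(a^-1) = [[-1, -1], [1, 0]]  ->  [[1, 0], [8, 1]]
... * rho(a^-1) = [[-1, -1], [1, 0]]  ->  [[-1, -1], [-7, -8]]
... * rho(b^-1) = [[1, -3], [-1, 4]]  ->  [[0, -1], [1, -11]]
tr = 0 + -11 = -11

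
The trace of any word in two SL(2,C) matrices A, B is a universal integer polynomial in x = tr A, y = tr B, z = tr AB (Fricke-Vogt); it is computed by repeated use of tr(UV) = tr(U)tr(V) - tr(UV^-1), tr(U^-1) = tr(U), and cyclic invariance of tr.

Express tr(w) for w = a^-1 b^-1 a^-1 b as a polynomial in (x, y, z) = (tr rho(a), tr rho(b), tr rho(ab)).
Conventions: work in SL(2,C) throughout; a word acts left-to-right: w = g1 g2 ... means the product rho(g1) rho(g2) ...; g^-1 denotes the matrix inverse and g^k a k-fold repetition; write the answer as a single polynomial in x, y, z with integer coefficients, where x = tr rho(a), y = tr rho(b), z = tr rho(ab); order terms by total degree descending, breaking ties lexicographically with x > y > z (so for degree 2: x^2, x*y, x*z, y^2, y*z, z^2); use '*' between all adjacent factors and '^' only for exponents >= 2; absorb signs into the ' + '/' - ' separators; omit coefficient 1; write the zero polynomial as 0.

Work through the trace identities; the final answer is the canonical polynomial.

trace(a^-1) = trace(a) = x
trace(a b a) = trace(a)*trace(b a) - trace(b) = x*z - y
trace(a b a b) = trace(b a)*trace(b a) - trace(1)   [split at repeated b] = z^2 - 2
trace(b a b^-1 a) = trace(a b a)*trace(b) - trace(a b a b) = x*y*z - y^2 - z^2 + 2
and trace(b^-1 a^-1 b a) = trace(b a b^-1)*trace(a) - trace(b a b^-1 a) = -x*y*z + x^2 + y^2 + z^2 - 2
trace(a^-1 b^-1 a^-1 b) = trace(b^-1 a^-1 b)*trace(a) - trace(b^-1 a^-1 b a) = x*y*z - y^2 - z^2 + 2

x*y*z - y^2 - z^2 + 2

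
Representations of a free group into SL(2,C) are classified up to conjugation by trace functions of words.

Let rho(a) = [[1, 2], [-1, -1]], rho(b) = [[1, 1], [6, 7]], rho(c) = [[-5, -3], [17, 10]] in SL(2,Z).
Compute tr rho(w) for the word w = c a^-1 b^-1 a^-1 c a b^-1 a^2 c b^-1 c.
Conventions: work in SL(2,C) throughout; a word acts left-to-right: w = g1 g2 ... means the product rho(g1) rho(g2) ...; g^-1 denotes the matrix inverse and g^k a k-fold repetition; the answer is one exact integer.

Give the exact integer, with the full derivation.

rho(c) = [[-5, -3], [17, 10]]
... * rho(a^-1) = [[-1, -2], [1, 1]]  ->  [[2, 7], [-7, -24]]
... * rho(b^-1) = [[7, -1], [-6, 1]]  ->  [[-28, 5], [95, -17]]
... * rho(a^-1) = [[-1, -2], [1, 1]]  ->  [[33, 61], [-112, -207]]
... * rho(c) = [[-5, -3], [17, 10]]  ->  [[872, 511], [-2959, -1734]]
... * rho(a) = [[1, 2], [-1, -1]]  ->  [[361, 1233], [-1225, -4184]]
... * rho(b^-1) = [[7, -1], [-6, 1]]  ->  [[-4871, 872], [16529, -2959]]
... * rho(a) = [[1, 2], [-1, -1]]  ->  [[-5743, -10614], [19488, 36017]]
... * rho(a) = [[1, 2], [-1, -1]]  ->  [[4871, -872], [-16529, 2959]]
... * rho(c) = [[-5, -3], [17, 10]]  ->  [[-39179, -23333], [132948, 79177]]
... * rho(b^-1) = [[7, -1], [-6, 1]]  ->  [[-134255, 15846], [455574, -53771]]
... * rho(c) = [[-5, -3], [17, 10]]  ->  [[940657, 561225], [-3191977, -1904432]]
tr = 940657 + -1904432 = -963775

-963775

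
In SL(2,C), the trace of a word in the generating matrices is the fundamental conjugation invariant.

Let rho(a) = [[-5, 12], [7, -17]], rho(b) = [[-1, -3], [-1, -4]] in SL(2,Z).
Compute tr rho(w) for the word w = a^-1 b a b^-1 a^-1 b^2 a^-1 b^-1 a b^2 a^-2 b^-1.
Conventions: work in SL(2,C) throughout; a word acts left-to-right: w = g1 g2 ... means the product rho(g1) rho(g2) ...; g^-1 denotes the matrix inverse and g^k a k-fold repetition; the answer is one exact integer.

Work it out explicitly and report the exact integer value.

-7526474804668

rho(a^-1) = [[-17, -12], [-7, -5]]
... * rho(b) = [[-1, -3], [-1, -4]]  ->  [[29, 99], [12, 41]]
... * rho(a) = [[-5, 12], [7, -17]]  ->  [[548, -1335], [227, -553]]
... * rho(b^-1) = [[-4, 3], [1, -1]]  ->  [[-3527, 2979], [-1461, 1234]]
... * rho(a^-1) = [[-17, -12], [-7, -5]]  ->  [[39106, 27429], [16199, 11362]]
... * rho(b) = [[-1, -3], [-1, -4]]  ->  [[-66535, -227034], [-27561, -94045]]
... * rho(b) = [[-1, -3], [-1, -4]]  ->  [[293569, 1107741], [121606, 458863]]
... * rho(a^-1) = [[-17, -12], [-7, -5]]  ->  [[-12744860, -9061533], [-5279343, -3753587]]
... * rho(b^-1) = [[-4, 3], [1, -1]]  ->  [[41917907, -29173047], [17363785, -12084442]]
... * rho(a) = [[-5, 12], [7, -17]]  ->  [[-413800864, 998956683], [-171410019, 413800934]]
... * rho(b) = [[-1, -3], [-1, -4]]  ->  [[-585155819, -2754424140], [-242390915, -1140973679]]
... * rho(b) = [[-1, -3], [-1, -4]]  ->  [[3339579959, 12773164017], [1383364594, 5291067461]]
... * rho(a^-1) = [[-17, -12], [-7, -5]]  ->  [[-146185007422, -103940779593], [-60554670325, -43055712433]]
... * rho(a^-1) = [[-17, -12], [-7, -5]]  ->  [[3212730583325, 2273923987029], [1330819382556, 941934606065]]
... * rho(b^-1) = [[-4, 3], [1, -1]]  ->  [[-10576998346271, 7364267762946], [-4381342924159, 3050523541603]]
tr = -10576998346271 + 3050523541603 = -7526474804668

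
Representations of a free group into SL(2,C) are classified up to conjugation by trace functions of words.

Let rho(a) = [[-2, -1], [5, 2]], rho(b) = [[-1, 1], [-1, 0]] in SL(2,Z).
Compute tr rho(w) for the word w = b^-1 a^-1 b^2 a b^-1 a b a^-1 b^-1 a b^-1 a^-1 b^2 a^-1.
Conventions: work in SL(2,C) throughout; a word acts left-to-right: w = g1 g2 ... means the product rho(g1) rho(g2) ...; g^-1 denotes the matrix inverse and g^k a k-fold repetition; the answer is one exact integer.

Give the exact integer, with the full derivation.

rho(b^-1) = [[0, -1], [1, -1]]
... * rho(a^-1) = [[2, 1], [-5, -2]]  ->  [[5, 2], [7, 3]]
... * rho(b) = [[-1, 1], [-1, 0]]  ->  [[-7, 5], [-10, 7]]
... * rho(b) = [[-1, 1], [-1, 0]]  ->  [[2, -7], [3, -10]]
... * rho(a) = [[-2, -1], [5, 2]]  ->  [[-39, -16], [-56, -23]]
... * rho(b^-1) = [[0, -1], [1, -1]]  ->  [[-16, 55], [-23, 79]]
... * rho(a) = [[-2, -1], [5, 2]]  ->  [[307, 126], [441, 181]]
... * rho(b) = [[-1, 1], [-1, 0]]  ->  [[-433, 307], [-622, 441]]
... * rho(a^-1) = [[2, 1], [-5, -2]]  ->  [[-2401, -1047], [-3449, -1504]]
... * rho(b^-1) = [[0, -1], [1, -1]]  ->  [[-1047, 3448], [-1504, 4953]]
... * rho(a) = [[-2, -1], [5, 2]]  ->  [[19334, 7943], [27773, 11410]]
... * rho(b^-1) = [[0, -1], [1, -1]]  ->  [[7943, -27277], [11410, -39183]]
... * rho(a^-1) = [[2, 1], [-5, -2]]  ->  [[152271, 62497], [218735, 89776]]
... * rho(b) = [[-1, 1], [-1, 0]]  ->  [[-214768, 152271], [-308511, 218735]]
... * rho(b) = [[-1, 1], [-1, 0]]  ->  [[62497, -214768], [89776, -308511]]
... * rho(a^-1) = [[2, 1], [-5, -2]]  ->  [[1198834, 492033], [1722107, 706798]]
tr = 1198834 + 706798 = 1905632

1905632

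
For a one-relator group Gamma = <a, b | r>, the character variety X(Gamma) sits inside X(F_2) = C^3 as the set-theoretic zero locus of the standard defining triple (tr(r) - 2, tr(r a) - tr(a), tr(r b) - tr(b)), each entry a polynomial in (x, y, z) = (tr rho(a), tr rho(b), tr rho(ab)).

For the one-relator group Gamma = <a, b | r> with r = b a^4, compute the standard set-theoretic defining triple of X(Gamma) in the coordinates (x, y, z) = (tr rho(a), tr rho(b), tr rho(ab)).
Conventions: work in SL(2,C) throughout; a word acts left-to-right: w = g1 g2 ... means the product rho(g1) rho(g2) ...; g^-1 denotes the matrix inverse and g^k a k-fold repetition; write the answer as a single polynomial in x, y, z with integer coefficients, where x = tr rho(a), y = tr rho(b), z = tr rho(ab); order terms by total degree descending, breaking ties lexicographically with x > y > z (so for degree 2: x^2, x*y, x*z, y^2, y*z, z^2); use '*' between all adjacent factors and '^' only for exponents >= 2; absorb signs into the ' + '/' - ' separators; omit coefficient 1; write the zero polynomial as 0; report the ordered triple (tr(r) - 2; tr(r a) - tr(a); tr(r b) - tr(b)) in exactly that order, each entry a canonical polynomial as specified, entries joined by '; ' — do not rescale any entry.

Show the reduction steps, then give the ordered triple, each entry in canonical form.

x^3*z - x^2*y - 2*x*z + y - 2; x^4*z - x^3*y - 3*x^2*z + 2*x*y - x + z; x^3*y*z - x^4 - x^2*y^2 - 2*x*y*z + 4*x^2 + y^2 - y - 2

tr(a b a) = tr(a) * tr(b a) - tr(b) = x*z - y
tr(a b a^2) = tr(a) * tr(a b a) - tr(a b) = x^2*z - x*y - z
tr(b a^4) = tr(a) * tr(a b a^2) - tr(a b a) = x^3*z - x^2*y - 2*x*z + y
and tr(b a^5) = tr(a) * tr(a b a^3) - tr(a b a^2)  (reduce the a square) = x^4*z - x^3*y - 3*x^2*z + 2*x*y + z
next, tr(b^2 a) = tr(b) * tr(a b) - tr(a) = y*z - x
and tr(b^2) = tr(b) * tr(b) - tr(1) = y^2 - 2
and tr(a b^2 a) = tr(a) * tr(b^2 a) - tr(b^2) = x*y*z - x^2 - y^2 + 2
tr(b^2 a^3) = tr(a) * tr(a b^2 a) - tr(a b^2) = x^2*y*z - x^3 - x*y^2 - y*z + 3*x
tr(b a^4 b) = tr(a) * tr(b^2 a^3) - tr(b^2 a^2) = x^3*y*z - x^4 - x^2*y^2 - 2*x*y*z + 4*x^2 + y^2 - 2
assemble the triple (tr(r) - 2; tr(r a) - x; tr(r b) - y)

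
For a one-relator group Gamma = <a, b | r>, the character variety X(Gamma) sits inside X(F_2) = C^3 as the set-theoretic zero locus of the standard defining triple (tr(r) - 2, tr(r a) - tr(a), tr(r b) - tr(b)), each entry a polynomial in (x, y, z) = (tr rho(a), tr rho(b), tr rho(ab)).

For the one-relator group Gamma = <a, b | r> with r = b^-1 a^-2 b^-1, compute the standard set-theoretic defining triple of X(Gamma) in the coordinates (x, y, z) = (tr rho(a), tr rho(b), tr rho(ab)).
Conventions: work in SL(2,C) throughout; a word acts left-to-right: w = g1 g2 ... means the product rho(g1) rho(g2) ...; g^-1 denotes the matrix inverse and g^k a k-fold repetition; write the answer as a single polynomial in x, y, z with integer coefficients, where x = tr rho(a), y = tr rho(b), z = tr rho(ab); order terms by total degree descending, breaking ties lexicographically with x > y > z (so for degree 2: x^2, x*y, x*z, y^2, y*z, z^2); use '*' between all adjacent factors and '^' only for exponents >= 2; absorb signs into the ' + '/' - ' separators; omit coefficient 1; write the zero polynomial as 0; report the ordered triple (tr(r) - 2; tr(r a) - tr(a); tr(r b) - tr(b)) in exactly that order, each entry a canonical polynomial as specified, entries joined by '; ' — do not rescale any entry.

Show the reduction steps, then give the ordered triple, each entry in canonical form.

x*y*z - x^2 - y^2; x^2*y*z - x^3 - x*y^2 - x*z^2 + y*z + 2*x; x*z - 2*y

trace(b^-1) = trace(b) = y
trace(b^-1 a) = trace(a) * trace(b) - trace(a b) = x*y - z
trace(b^-1 a^-1) = trace(b^-1) * trace(a) - trace(b^-1 a) = z
trace(a^-1 b^-2) = trace(b^-1 a^-1) * trace(b) - trace(b^-1 a^-1 b) = y*z - x
trace(b^-2) = trace(b^-1) * trace(b) - trace(1) = y^2 - 2
trace(b^-1 a^-2 b^-1) = trace(a^-1 b^-2) * trace(a) - trace(a^-1 b^-2 a) = x*y*z - x^2 - y^2 + 2
trace(b a b a) = trace(a b) * trace(a b) - trace(1)   [split at a repeated a] = z^2 - 2
trace(a b a^-1 b) = trace(b a b) * trace(a) - trace(b a b a)   [inverse elimination on a] = x*y*z - x^2 - z^2 + 2
trace(b^-1 a b a^-1) = trace(a b a^-1) * trace(b) - trace(a b a^-1 b)   [inverse elimination on b] = -x*y*z + x^2 + y^2 + z^2 - 2
trace(a^-2 b^-1 a b) = trace(b^-1 a b a^-1) * trace(a) - trace(b^-1 a b)   [inverse elimination on a] = -x^2*y*z + x^3 + x*y^2 + x*z^2 - 3*x
trace(b^-1 a^-2 b^-1 a) = trace(a^-2 b^-1 a) * trace(b) - trace(a^-2 b^-1 a b)   [inverse elimination on b] = x^2*y*z - x^3 - x*y^2 - x*z^2 + y*z + 3*x
trace(b^-1 a^-2) = trace(b^-1 a^-1) * trace(a) - trace(b^-1)   [inverse elimination on a] = x*z - y
assemble the triple (trace(r) - 2; trace(r a) - x; trace(r b) - y)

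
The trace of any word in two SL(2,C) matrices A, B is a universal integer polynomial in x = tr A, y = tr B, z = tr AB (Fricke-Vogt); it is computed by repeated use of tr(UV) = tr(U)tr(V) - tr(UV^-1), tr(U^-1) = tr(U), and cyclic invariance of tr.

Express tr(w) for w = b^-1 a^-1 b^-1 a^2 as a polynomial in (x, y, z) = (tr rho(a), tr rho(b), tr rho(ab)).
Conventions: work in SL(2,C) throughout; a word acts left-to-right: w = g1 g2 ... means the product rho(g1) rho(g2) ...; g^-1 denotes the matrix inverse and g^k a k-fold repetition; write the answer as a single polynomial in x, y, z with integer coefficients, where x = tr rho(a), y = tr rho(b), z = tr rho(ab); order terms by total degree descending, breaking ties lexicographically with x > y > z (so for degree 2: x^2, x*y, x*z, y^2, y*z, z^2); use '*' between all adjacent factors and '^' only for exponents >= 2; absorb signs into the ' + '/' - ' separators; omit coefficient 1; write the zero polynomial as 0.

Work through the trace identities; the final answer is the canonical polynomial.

tr(a b^-1) = tr(a) tr(b) - tr(a b)  (eliminate b^-1) = x*y - z
tr(b^2 a) = tr(b) tr(a b) - tr(a)  (reduce the b square) = y*z - x
reduce: tr(b^2) = tr(b) tr(b) - tr(1)  (reduce the b square) = y^2 - 2
tr(b a^2 b) = tr(a) tr(b^2 a) - tr(b^2)  (reduce the a square) = x*y*z - x^2 - y^2 + 2
so tr(b a b a) = tr(b a) tr(b a) - tr(1)  (split on b) = z^2 - 2
reduce: tr(b a^2 b a) = tr(a) tr(b a b a) - tr(b a b)  (reduce the a square) = x*z^2 - y*z - x
tr(a^-1 b a^2 b) = tr(b a^2 b) tr(a) - tr(b a^2 b a)  (eliminate a^-1) = x^2*y*z - x^3 - x*y^2 - x*z^2 + y*z + 3*x
reduce: tr(a^2 b^-1 a^-1 b) = tr(a^-1 b a^2) tr(b) - tr(a^-1 b a^2 b)  (eliminate b^-1) = -x^2*y*z + x^3 + x*y^2 + x*z^2 - 3*x
tr(b^-1 a^-1 b^-1 a^2) = tr(a^2 b^-1 a^-1) tr(b) - tr(a^2 b^-1 a^-1 b)  (eliminate b^-1) = x^2*y*z - x^3 - x*z^2 - y*z + 3*x

x^2*y*z - x^3 - x*z^2 - y*z + 3*x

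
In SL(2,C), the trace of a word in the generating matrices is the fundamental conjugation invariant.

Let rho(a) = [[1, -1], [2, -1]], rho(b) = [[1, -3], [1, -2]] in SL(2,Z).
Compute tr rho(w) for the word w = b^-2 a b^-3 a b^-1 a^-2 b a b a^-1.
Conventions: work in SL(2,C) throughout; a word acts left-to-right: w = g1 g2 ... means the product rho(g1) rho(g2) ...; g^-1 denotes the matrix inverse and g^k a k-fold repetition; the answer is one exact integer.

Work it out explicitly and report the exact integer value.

rho(b^-1) = [[-2, 3], [-1, 1]]
... * rho(b^-1) = [[-2, 3], [-1, 1]]  ->  [[1, -3], [1, -2]]
... * rho(a) = [[1, -1], [2, -1]]  ->  [[-5, 2], [-3, 1]]
... * rho(b^-1) = [[-2, 3], [-1, 1]]  ->  [[8, -13], [5, -8]]
... * rho(b^-1) = [[-2, 3], [-1, 1]]  ->  [[-3, 11], [-2, 7]]
... * rho(b^-1) = [[-2, 3], [-1, 1]]  ->  [[-5, 2], [-3, 1]]
... * rho(a) = [[1, -1], [2, -1]]  ->  [[-1, 3], [-1, 2]]
... * rho(b^-1) = [[-2, 3], [-1, 1]]  ->  [[-1, 0], [0, -1]]
... * rho(a^-1) = [[-1, 1], [-2, 1]]  ->  [[1, -1], [2, -1]]
... * rho(a^-1) = [[-1, 1], [-2, 1]]  ->  [[1, 0], [0, 1]]
... * rho(b) = [[1, -3], [1, -2]]  ->  [[1, -3], [1, -2]]
... * rho(a) = [[1, -1], [2, -1]]  ->  [[-5, 2], [-3, 1]]
... * rho(b) = [[1, -3], [1, -2]]  ->  [[-3, 11], [-2, 7]]
... * rho(a^-1) = [[-1, 1], [-2, 1]]  ->  [[-19, 8], [-12, 5]]
tr = -19 + 5 = -14

-14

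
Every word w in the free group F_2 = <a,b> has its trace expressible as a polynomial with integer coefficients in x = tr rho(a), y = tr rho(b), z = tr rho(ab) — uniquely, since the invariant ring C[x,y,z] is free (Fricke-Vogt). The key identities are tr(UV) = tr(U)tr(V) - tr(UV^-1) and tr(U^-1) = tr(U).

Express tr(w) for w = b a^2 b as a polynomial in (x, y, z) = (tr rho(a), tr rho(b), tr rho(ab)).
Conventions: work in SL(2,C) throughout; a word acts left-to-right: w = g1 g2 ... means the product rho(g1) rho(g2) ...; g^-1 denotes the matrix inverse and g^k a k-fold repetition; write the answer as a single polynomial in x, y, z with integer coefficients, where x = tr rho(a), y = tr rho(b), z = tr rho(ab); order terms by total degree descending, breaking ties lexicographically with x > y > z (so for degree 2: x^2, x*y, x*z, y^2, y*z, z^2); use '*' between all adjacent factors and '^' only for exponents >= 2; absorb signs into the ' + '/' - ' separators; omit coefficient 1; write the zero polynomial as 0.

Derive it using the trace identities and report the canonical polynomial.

tr(a^2 b) = tr(a) tr(b a) - tr(b) = x*z - y
tr(a^2) = tr(a) tr(a) - tr(1) = x^2 - 2
tr(b a^2 b) = tr(b) tr(a^2 b) - tr(a^2) = x*y*z - x^2 - y^2 + 2

x*y*z - x^2 - y^2 + 2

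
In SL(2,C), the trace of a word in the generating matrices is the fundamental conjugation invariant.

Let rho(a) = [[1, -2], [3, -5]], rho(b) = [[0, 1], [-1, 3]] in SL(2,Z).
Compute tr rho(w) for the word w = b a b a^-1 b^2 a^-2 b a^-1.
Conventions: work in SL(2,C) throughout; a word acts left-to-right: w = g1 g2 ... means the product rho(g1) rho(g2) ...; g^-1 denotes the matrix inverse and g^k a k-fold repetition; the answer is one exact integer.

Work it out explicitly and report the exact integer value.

18

rho(b) = [[0, 1], [-1, 3]]
... * rho(a) = [[1, -2], [3, -5]]  ->  [[3, -5], [8, -13]]
... * rho(b) = [[0, 1], [-1, 3]]  ->  [[5, -12], [13, -31]]
... * rho(a^-1) = [[-5, 2], [-3, 1]]  ->  [[11, -2], [28, -5]]
... * rho(b) = [[0, 1], [-1, 3]]  ->  [[2, 5], [5, 13]]
... * rho(b) = [[0, 1], [-1, 3]]  ->  [[-5, 17], [-13, 44]]
... * rho(a^-1) = [[-5, 2], [-3, 1]]  ->  [[-26, 7], [-67, 18]]
... * rho(a^-1) = [[-5, 2], [-3, 1]]  ->  [[109, -45], [281, -116]]
... * rho(b) = [[0, 1], [-1, 3]]  ->  [[45, -26], [116, -67]]
... * rho(a^-1) = [[-5, 2], [-3, 1]]  ->  [[-147, 64], [-379, 165]]
tr = -147 + 165 = 18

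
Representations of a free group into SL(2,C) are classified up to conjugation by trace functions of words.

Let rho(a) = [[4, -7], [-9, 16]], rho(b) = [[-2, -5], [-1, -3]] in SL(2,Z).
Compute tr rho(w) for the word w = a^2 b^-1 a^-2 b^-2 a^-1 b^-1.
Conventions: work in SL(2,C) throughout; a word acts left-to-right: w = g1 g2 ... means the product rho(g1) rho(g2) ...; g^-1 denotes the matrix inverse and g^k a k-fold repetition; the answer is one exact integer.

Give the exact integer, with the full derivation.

-760

rho(a) = [[4, -7], [-9, 16]]
... * rho(a) = [[4, -7], [-9, 16]]  ->  [[79, -140], [-180, 319]]
... * rho(b^-1) = [[-3, 5], [1, -2]]  ->  [[-377, 675], [859, -1538]]
... * rho(a^-1) = [[16, 7], [9, 4]]  ->  [[43, 61], [-98, -139]]
... * rho(a^-1) = [[16, 7], [9, 4]]  ->  [[1237, 545], [-2819, -1242]]
... * rho(b^-1) = [[-3, 5], [1, -2]]  ->  [[-3166, 5095], [7215, -11611]]
... * rho(b^-1) = [[-3, 5], [1, -2]]  ->  [[14593, -26020], [-33256, 59297]]
... * rho(a^-1) = [[16, 7], [9, 4]]  ->  [[-692, -1929], [1577, 4396]]
... * rho(b^-1) = [[-3, 5], [1, -2]]  ->  [[147, 398], [-335, -907]]
tr = 147 + -907 = -760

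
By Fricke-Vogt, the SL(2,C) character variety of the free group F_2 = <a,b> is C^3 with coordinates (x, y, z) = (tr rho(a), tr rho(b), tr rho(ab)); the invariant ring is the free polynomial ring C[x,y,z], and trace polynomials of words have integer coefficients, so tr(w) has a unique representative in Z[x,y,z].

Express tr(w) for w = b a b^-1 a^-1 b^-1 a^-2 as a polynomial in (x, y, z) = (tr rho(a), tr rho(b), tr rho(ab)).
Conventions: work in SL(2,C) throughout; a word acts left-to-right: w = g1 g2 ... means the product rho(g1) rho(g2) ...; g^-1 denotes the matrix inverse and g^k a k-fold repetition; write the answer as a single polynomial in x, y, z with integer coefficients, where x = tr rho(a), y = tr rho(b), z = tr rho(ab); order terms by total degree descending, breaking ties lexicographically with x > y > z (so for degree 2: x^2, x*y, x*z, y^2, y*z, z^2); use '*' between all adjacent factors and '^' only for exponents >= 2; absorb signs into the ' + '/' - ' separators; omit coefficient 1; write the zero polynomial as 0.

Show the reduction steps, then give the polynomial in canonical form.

use: tr(a^-1) = tr(a) = x
tr(b a b) = tr(b) tr(a b) - tr(a)   [square of b] = y*z - x
apply: tr(b a b a) = tr(a b) tr(a b) - tr(1)   [split at a repeated a] = z^2 - 2
apply: tr(b a b a^-1) = tr(b a b) tr(a) - tr(b a b a)   [inverse elimination on a] = x*y*z - x^2 - z^2 + 2
apply: tr(a^-1 b a b a^-1) = tr(b a b a^-1) tr(a) - tr(b a b)   [inverse elimination on a] = x^2*y*z - x^3 - x*z^2 - y*z + 3*x
apply: tr(b^2 a b) = tr(b) tr(a b^2) - tr(a b)   [square of b] = y^2*z - x*y - z
use: tr(a b a) = tr(a) tr(b a) - tr(b)   [square of a] = x*z - y
tr(b^2 a b a) = tr(b) tr(a b a b) - tr(a b a)   [square of b] = y*z^2 - x*z - y
apply: tr(b a b a^-1 b) = tr(b^2 a b) tr(a) - tr(b^2 a b a)   [inverse elimination on a] = x*y^2*z - x^2*y - y*z^2 + y
tr(b a b a b a) = tr(b a b a) tr(b a) - tr(a b)   [split at a repeated b] = z^3 - 3*z
use: tr(b a b a^-1 b a) = tr(b a b a b) tr(a) - tr(b a b a b a)   [inverse elimination on a] = x*y*z^2 - x^2*z - z^3 - x*y + 3*z
tr(a^-1 b a b a^-1 b) = tr(b a b a^-1 b) tr(a) - tr(b a b a^-1 b a)   [inverse elimination on a] = x^2*y^2*z - x^3*y - 2*x*y*z^2 + x^2*z + z^3 + 2*x*y - 3*z
apply: tr(a^-1 b^-1 a^-1 b a b) = tr(a^-1 b a b a^-1) tr(b) - tr(a^-1 b a b a^-1 b)   [inverse elimination on b] = x*y*z^2 - x^2*z - y^2*z - z^3 + x*y + 3*z
use: tr(b a b^-1 a^-1 b^-1 a^-1) = tr(a^-1 b^-1 a^-1 b a) tr(b) - tr(a^-1 b^-1 a^-1 b a b)   [inverse elimination on b] = -x*y*z^2 + x^2*z + y^2*z + z^3 - 3*z
apply: tr(b a b^-1 a^-1 b^-1 a^-2) = tr(b a b^-1 a^-1 b^-1 a^-1) tr(a) - tr(b a b^-1 a^-1 b^-1)   [inverse elimination on a] = -x^2*y*z^2 + x^3*z + x*y^2*z + x*z^3 - 3*x*z - y

-x^2*y*z^2 + x^3*z + x*y^2*z + x*z^3 - 3*x*z - y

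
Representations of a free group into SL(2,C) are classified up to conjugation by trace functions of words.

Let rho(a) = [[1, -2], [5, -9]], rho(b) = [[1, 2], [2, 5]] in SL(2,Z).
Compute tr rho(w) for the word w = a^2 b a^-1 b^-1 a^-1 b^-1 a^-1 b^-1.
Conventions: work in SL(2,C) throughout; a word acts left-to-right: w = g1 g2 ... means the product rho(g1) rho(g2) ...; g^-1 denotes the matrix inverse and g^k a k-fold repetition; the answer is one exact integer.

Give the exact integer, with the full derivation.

rho(a) = [[1, -2], [5, -9]]
... * rho(a) = [[1, -2], [5, -9]]  ->  [[-9, 16], [-40, 71]]
... * rho(b) = [[1, 2], [2, 5]]  ->  [[23, 62], [102, 275]]
... * rho(a^-1) = [[-9, 2], [-5, 1]]  ->  [[-517, 108], [-2293, 479]]
... * rho(b^-1) = [[5, -2], [-2, 1]]  ->  [[-2801, 1142], [-12423, 5065]]
... * rho(a^-1) = [[-9, 2], [-5, 1]]  ->  [[19499, -4460], [86482, -19781]]
... * rho(b^-1) = [[5, -2], [-2, 1]]  ->  [[106415, -43458], [471972, -192745]]
... * rho(a^-1) = [[-9, 2], [-5, 1]]  ->  [[-740445, 169372], [-3284023, 751199]]
... * rho(b^-1) = [[5, -2], [-2, 1]]  ->  [[-4040969, 1650262], [-17922513, 7319245]]
tr = -4040969 + 7319245 = 3278276

3278276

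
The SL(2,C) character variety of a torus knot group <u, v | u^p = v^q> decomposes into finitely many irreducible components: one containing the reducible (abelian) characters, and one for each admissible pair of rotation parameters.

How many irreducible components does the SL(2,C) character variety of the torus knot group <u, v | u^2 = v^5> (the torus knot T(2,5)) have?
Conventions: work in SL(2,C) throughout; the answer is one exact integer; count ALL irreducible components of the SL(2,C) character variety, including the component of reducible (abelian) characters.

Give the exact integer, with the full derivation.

3

For T(2,5): irreducibility forces the central element u^2 = v^5 to one of +I, -I.
So on each irreducible component the traces are pinned: tr(u) = 2*cos(pi*alpha/2) with 1 <= alpha <= 1, tr(v) = 2*cos(pi*beta/5) with 1 <= beta <= 4.
u^2 = (-1)^alpha I and v^5 = (-1)^beta I must agree, so alpha and beta have equal parity.
Counting: 1 odd alphas x 2 odd betas + 0 even alphas x 2 even betas = 2 + 0 = 2.
Total: 2 irreducible-character components + 1 reducible (abelian) component = 3.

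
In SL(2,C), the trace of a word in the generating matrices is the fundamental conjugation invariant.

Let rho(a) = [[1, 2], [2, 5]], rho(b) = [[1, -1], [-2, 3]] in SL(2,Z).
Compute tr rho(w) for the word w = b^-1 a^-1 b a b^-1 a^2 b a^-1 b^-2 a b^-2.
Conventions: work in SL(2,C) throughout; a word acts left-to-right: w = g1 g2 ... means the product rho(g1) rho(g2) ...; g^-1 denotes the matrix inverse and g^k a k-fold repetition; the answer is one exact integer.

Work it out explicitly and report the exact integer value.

42095902

rho(b^-1) = [[3, 1], [2, 1]]
... * rho(a^-1) = [[5, -2], [-2, 1]]  ->  [[13, -5], [8, -3]]
... * rho(b) = [[1, -1], [-2, 3]]  ->  [[23, -28], [14, -17]]
... * rho(a) = [[1, 2], [2, 5]]  ->  [[-33, -94], [-20, -57]]
... * rho(b^-1) = [[3, 1], [2, 1]]  ->  [[-287, -127], [-174, -77]]
... * rho(a) = [[1, 2], [2, 5]]  ->  [[-541, -1209], [-328, -733]]
... * rho(a) = [[1, 2], [2, 5]]  ->  [[-2959, -7127], [-1794, -4321]]
... * rho(b) = [[1, -1], [-2, 3]]  ->  [[11295, -18422], [6848, -11169]]
... * rho(a^-1) = [[5, -2], [-2, 1]]  ->  [[93319, -41012], [56578, -24865]]
... * rho(b^-1) = [[3, 1], [2, 1]]  ->  [[197933, 52307], [120004, 31713]]
... * rho(b^-1) = [[3, 1], [2, 1]]  ->  [[698413, 250240], [423438, 151717]]
... * rho(a) = [[1, 2], [2, 5]]  ->  [[1198893, 2648026], [726872, 1605461]]
... * rho(b^-1) = [[3, 1], [2, 1]]  ->  [[8892731, 3846919], [5391538, 2332333]]
... * rho(b^-1) = [[3, 1], [2, 1]]  ->  [[34372031, 12739650], [20839280, 7723871]]
tr = 34372031 + 7723871 = 42095902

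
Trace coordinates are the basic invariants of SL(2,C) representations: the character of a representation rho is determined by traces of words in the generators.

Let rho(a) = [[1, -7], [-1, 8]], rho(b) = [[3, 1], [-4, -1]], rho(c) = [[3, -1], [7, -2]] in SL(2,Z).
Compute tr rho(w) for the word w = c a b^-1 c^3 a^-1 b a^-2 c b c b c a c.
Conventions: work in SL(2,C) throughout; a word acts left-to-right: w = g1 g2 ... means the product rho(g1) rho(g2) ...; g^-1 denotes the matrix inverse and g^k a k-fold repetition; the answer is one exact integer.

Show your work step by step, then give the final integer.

rho(c) = [[3, -1], [7, -2]]
... * rho(a) = [[1, -7], [-1, 8]]  ->  [[4, -29], [9, -65]]
... * rho(b^-1) = [[-1, -1], [4, 3]]  ->  [[-120, -91], [-269, -204]]
... * rho(c) = [[3, -1], [7, -2]]  ->  [[-997, 302], [-2235, 677]]
... * rho(c) = [[3, -1], [7, -2]]  ->  [[-877, 393], [-1966, 881]]
... * rho(c) = [[3, -1], [7, -2]]  ->  [[120, 91], [269, 204]]
... * rho(a^-1) = [[8, 7], [1, 1]]  ->  [[1051, 931], [2356, 2087]]
... * rho(b) = [[3, 1], [-4, -1]]  ->  [[-571, 120], [-1280, 269]]
... * rho(a^-1) = [[8, 7], [1, 1]]  ->  [[-4448, -3877], [-9971, -8691]]
... * rho(a^-1) = [[8, 7], [1, 1]]  ->  [[-39461, -35013], [-88459, -78488]]
... * rho(c) = [[3, -1], [7, -2]]  ->  [[-363474, 109487], [-814793, 245435]]
... * rho(b) = [[3, 1], [-4, -1]]  ->  [[-1528370, -472961], [-3426119, -1060228]]
... * rho(c) = [[3, -1], [7, -2]]  ->  [[-7895837, 2474292], [-17699953, 5546575]]
... * rho(b) = [[3, 1], [-4, -1]]  ->  [[-33584679, -10370129], [-75286159, -23246528]]
... * rho(c) = [[3, -1], [7, -2]]  ->  [[-173344940, 54324937], [-388584173, 121779215]]
... * rho(a) = [[1, -7], [-1, 8]]  ->  [[-227669877, 1648014076], [-510363388, 3694322931]]
... * rho(c) = [[3, -1], [7, -2]]  ->  [[10853088901, -3068358275], [24329170353, -6878282474]]
tr = 10853088901 + -6878282474 = 3974806427

3974806427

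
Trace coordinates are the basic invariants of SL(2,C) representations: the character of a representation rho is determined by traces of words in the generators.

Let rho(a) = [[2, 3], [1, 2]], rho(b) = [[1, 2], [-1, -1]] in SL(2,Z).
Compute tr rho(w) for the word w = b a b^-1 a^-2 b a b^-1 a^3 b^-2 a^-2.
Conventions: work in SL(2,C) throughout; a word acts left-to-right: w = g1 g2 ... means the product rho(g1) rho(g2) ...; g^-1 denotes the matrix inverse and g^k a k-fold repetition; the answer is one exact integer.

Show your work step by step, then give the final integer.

rho(b) = [[1, 2], [-1, -1]]
... * rho(a) = [[2, 3], [1, 2]]  ->  [[4, 7], [-3, -5]]
... * rho(b^-1) = [[-1, -2], [1, 1]]  ->  [[3, -1], [-2, 1]]
... * rho(a^-1) = [[2, -3], [-1, 2]]  ->  [[7, -11], [-5, 8]]
... * rho(a^-1) = [[2, -3], [-1, 2]]  ->  [[25, -43], [-18, 31]]
... * rho(b) = [[1, 2], [-1, -1]]  ->  [[68, 93], [-49, -67]]
... * rho(a) = [[2, 3], [1, 2]]  ->  [[229, 390], [-165, -281]]
... * rho(b^-1) = [[-1, -2], [1, 1]]  ->  [[161, -68], [-116, 49]]
... * rho(a) = [[2, 3], [1, 2]]  ->  [[254, 347], [-183, -250]]
... * rho(a) = [[2, 3], [1, 2]]  ->  [[855, 1456], [-616, -1049]]
... * rho(a) = [[2, 3], [1, 2]]  ->  [[3166, 5477], [-2281, -3946]]
... * rho(b^-1) = [[-1, -2], [1, 1]]  ->  [[2311, -855], [-1665, 616]]
... * rho(b^-1) = [[-1, -2], [1, 1]]  ->  [[-3166, -5477], [2281, 3946]]
... * rho(a^-1) = [[2, -3], [-1, 2]]  ->  [[-855, -1456], [616, 1049]]
... * rho(a^-1) = [[2, -3], [-1, 2]]  ->  [[-254, -347], [183, 250]]
tr = -254 + 250 = -4

-4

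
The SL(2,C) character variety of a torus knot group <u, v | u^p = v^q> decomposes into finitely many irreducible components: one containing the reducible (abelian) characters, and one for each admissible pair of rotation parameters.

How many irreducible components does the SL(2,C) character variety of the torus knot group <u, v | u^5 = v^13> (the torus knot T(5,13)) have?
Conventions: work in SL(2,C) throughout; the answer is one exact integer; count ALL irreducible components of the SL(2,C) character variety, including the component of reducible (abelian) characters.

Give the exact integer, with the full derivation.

For T(5,13): irreducibility forces the central element u^5 = v^13 to one of +I, -I.
So on each irreducible component the traces are pinned: tr(u) = 2*cos(pi*alpha/5) with 1 <= alpha <= 4, tr(v) = 2*cos(pi*beta/13) with 1 <= beta <= 12.
Consistency of u^5 = (-1)^alpha I with v^13 = (-1)^beta I forces alpha = beta (mod 2).
Enumerate parity-matched pairs: 2*6 odd-odd plus 2*6 even-even gives 24.
That is 24 components of irreducible characters, and with the reducible (abelian) component the total is 25.

25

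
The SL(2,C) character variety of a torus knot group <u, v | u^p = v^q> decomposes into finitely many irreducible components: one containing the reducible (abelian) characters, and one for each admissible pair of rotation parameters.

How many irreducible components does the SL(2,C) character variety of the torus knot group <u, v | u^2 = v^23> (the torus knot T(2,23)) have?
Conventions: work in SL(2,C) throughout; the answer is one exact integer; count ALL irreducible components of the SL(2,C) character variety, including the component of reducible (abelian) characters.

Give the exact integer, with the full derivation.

For T(2,23): irreducibility forces the central element u^2 = v^23 to one of +I, -I.
This locks tr(u) to 2*cos(pi*alpha/2), alpha in 1..1, and tr(v) to 2*cos(pi*beta/23), beta in 1..22, on each component of irreducible characters.
The two central values (-1)^alpha I and (-1)^beta I must be the same matrix, so alpha and beta share a parity.
Enumerate parity-matched pairs: 1*11 odd-odd plus 0*11 even-even gives 11.
components with irreducible characters: 11; plus the single component of reducible (abelian) characters: total 12.

12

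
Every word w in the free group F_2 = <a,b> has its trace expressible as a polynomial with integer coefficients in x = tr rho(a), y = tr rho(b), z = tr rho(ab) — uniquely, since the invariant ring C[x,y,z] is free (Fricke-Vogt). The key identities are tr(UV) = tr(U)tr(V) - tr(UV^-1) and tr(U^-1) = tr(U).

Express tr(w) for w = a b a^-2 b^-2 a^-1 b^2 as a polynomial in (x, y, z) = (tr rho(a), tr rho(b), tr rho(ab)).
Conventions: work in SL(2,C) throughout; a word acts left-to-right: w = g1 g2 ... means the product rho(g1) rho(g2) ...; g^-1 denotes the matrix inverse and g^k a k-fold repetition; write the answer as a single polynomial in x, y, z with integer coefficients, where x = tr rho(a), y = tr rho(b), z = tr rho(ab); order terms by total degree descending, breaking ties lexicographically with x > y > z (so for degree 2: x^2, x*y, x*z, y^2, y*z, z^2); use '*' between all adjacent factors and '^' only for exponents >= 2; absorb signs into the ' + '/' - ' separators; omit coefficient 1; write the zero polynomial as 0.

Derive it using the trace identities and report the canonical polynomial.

x^2*y^3*z^2 - 2*x^3*y^2*z - x*y^4*z - x*y^2*z^3 + x^4*y + x^2*y^3 + x^2*y*z^2 + 5*x*y^2*z - 4*x^2*y - y^3 - y*z^2 - x*z + 3*y

and tr(b^2) = tr(b)*tr(b) - tr(1) = y^2 - 2
tr(a b^2) = tr(b)*tr(a b) - tr(a) = y*z - x
tr(b^2 a b) = tr(b)*tr(a b^2) - tr(a b) = y^2*z - x*y - z
and tr(a b a b) = tr(a b)*tr(a b) - tr(1) = z^2 - 2
tr(a b a) = tr(a)*tr(b a) - tr(b) = x*z - y
next, tr(a b a b^2) = tr(b)*tr(a b a b) - tr(a b a) = y*z^2 - x*z - y
tr(b^2 a b a b) = tr(b)*tr(a b a b^2) - tr(a b a b) = y^2*z^2 - x*y*z - y^2 - z^2 + 2
tr(a b a b a b) = tr(a b)*tr(a b a b) - tr(a^-1 b^-1) = z^3 - 3*z
next, tr(a b a b a) = tr(a)*tr(b a b a) - tr(b a b) = x*z^2 - y*z - x
tr(b^2 a b a b a) = tr(b)*tr(a b a b a b) - tr(a b a b a) = y*z^3 - x*z^2 - 2*y*z + x
next, tr(a^-1 b^2 a b a b) = tr(b^2 a b a b)*tr(a) - tr(b^2 a b a b a) = x*y^2*z^2 - x^2*y*z - y*z^3 - x*y^2 + 2*y*z + x
tr(b^-1 a^-1 b^2 a b a) = tr(a^-1 b^2 a b a)*tr(b) - tr(a^-1 b^2 a b a b) = -x*y^2*z^2 + x^2*y*z + y^3*z + y*z^3 - 3*y*z - x
tr(a^-1 b^2 a b a^-1 b^-1) = tr(b^-1 a^-1 b^2 a b)*tr(a) - tr(b^-1 a^-1 b^2 a b a) = x*y^2*z^2 - x^2*y*z - y^3*z - y*z^3 + x*y^2 + 3*y*z - x
tr(a^-1 b^2 a b) = tr(b^2 a b)*tr(a) - tr(b^2 a b a) = x*y^2*z - x^2*y - y*z^2 + y
tr(a^-1 b^2 a b a^-1) = tr(a^-1 b^2 a b)*tr(a) - tr(a^-1 b^2 a b a) = x^2*y^2*z - x^3*y - x*y*z^2 - y^2*z + 2*x*y + z
tr(a^-1 b^-2 a^-1 b^2 a b) = tr(a^-1 b^2 a b a^-1 b^-1)*tr(b) - tr(a^-1 b^2 a b a^-1) = x*y^3*z^2 - 2*x^2*y^2*z - y^4*z - y^2*z^3 + x^3*y + x*y^3 + x*y*z^2 + 4*y^2*z - 3*x*y - z
tr(b^-1 a^-1 b^2 a) = tr(a^-1 b^2 a)*tr(b) - tr(a^-1 b^2 a b) = -x*y^2*z + x^2*y + y^3 + y*z^2 - 3*y
next, tr(a b a^-2 b^-2 a^-1 b^2) = tr(a^-1 b^-2 a^-1 b^2 a b)*tr(a) - tr(a^-1 b^-2 a^-1 b^2 a b a) = x^2*y^3*z^2 - 2*x^3*y^2*z - x*y^4*z - x*y^2*z^3 + x^4*y + x^2*y^3 + x^2*y*z^2 + 5*x*y^2*z - 4*x^2*y - y^3 - y*z^2 - x*z + 3*y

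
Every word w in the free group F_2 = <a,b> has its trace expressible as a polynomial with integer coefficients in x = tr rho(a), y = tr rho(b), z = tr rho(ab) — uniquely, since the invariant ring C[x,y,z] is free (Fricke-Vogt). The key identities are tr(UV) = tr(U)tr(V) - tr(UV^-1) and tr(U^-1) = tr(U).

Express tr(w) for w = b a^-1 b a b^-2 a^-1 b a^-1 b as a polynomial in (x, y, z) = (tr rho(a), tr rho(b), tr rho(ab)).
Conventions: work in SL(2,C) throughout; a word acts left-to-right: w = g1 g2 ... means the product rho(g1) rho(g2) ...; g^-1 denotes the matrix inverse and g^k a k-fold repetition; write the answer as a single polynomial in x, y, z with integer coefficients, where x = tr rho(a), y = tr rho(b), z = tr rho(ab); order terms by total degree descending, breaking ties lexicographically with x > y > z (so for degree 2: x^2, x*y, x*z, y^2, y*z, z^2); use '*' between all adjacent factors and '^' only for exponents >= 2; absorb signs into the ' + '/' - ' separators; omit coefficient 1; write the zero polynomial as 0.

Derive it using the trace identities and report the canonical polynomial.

tr(b^2 a) = tr(b) * tr(a b) - tr(a)   [square of b] = y*z - x
tr(b^2) = tr(b) * tr(b) - tr(1)   [square of b] = y^2 - 2
tr(a^2 b^2) = tr(a) * tr(b^2 a) - tr(b^2)   [square of a] = x*y*z - x^2 - y^2 + 2
tr(a^2 b) = tr(a) * tr(b a) - tr(b)   [square of a] = x*z - y
tr(a b^3 a) = tr(b) * tr(a^2 b^2) - tr(a^2 b)   [square of b] = x*y^2*z - x^2*y - y^3 - x*z + 3*y
tr(a b a b) = tr(b a) * tr(b a) - tr(1)   [split at a repeated b] = z^2 - 2
tr(b a b a b) = tr(b) * tr(a b a b) - tr(a b a)   [square of b] = y*z^2 - x*z - y
tr(a b^3 a b) = tr(b) * tr(b a b a b) - tr(b a b a)   [square of b] = y^2*z^2 - x*y*z - y^2 - z^2 + 2
tr(b^3 a b^-1 a) = tr(a b^3 a) * tr(b) - tr(a b^3 a b)   [inverse elimination on b] = x*y^3*z - x^2*y^2 - y^4 - y^2*z^2 + 4*y^2 + z^2 - 2
tr(a^-1 b^3 a b^-1) = tr(b^3 a b^-1) * tr(a) - tr(b^3 a b^-1 a)   [inverse elimination on a] = -x*y^3*z + x^2*y^2 + y^4 + y^2*z^2 + x*y*z - x^2 - 4*y^2 - z^2 + 2
tr(b^3 a^2 b) = tr(b) * tr(b^2 a^2 b) - tr(b^2 a^2)   [square of b] = x*y^3*z - x^2*y^2 - y^4 - 2*x*y*z + x^2 + 4*y^2 - 2
tr(b a b^2) = tr(b) * tr(a b^2) - tr(a b)   [square of b] = y^2*z - x*y - z
tr(a^2 b a b^2) = tr(a) * tr(b a b^2 a) - tr(b a b^2)   [square of a] = x*y*z^2 - x^2*z - y^2*z + z
tr(a^2 b a b) = tr(a) * tr(b a b a) - tr(b a b)   [square of a] = x*z^2 - y*z - x
tr(b^3 a^2 b a) = tr(b) * tr(a^2 b a b^2) - tr(a^2 b a b)   [square of b] = x*y^2*z^2 - x^2*y*z - y^3*z - x*z^2 + 2*y*z + x
tr(a b a^-1 b^3 a) = tr(b^3 a^2 b) * tr(a) - tr(b^3 a^2 b a)   [inverse elimination on a] = x^2*y^3*z - x^3*y^2 - x*y^4 - x*y^2*z^2 - x^2*y*z + y^3*z + x^3 + 4*x*y^2 + x*z^2 - 2*y*z - 3*x
tr(b^3 a b a b) = tr(b) * tr(a b a b^3) - tr(a b a b^2)   [square of b] = y^3*z^2 - x*y^2*z - y^3 - 2*y*z^2 + x*z + 3*y
tr(a b a b a b) = tr(a b) * tr(a b a b) - tr(a^-1 b^-1)   [split at a repeated a] = z^3 - 3*z
tr(a b a b a b^2) = tr(b) * tr(a b a b a b) - tr(a b a b a)   [square of b] = y*z^3 - x*z^2 - 2*y*z + x
tr(b^3 a b a b a) = tr(b) * tr(a b a b a b^2) - tr(a b a b a b)   [square of b] = y^2*z^3 - x*y*z^2 - 2*y^2*z - z^3 + x*y + 3*z
tr(a b a^-1 b^3 a b) = tr(b^3 a b a b) * tr(a) - tr(b^3 a b a b a)   [inverse elimination on a] = x*y^3*z^2 - x^2*y^2*z - y^2*z^3 - x*y^3 - x*y*z^2 + x^2*z + 2*y^2*z + z^3 + 2*x*y - 3*z
tr(a b a^-1 b^3 a b^-1) = tr(a b a^-1 b^3 a) * tr(b) - tr(a b a^-1 b^3 a b)   [inverse elimination on b] = x^2*y^4*z - x^3*y^3 - x*y^5 - 2*x*y^3*z^2 + y^4*z + y^2*z^3 + x^3*y + 5*x*y^3 + 2*x*y*z^2 - x^2*z - 4*y^2*z - z^3 - 5*x*y + 3*z
tr(b a^-1 b^3 a b^-2 a) = tr(a b a^-1 b^3 a b^-1) * tr(b) - tr(a b a^-1 b^3 a)   [inverse elimination on b] = x^2*y^5*z - x^3*y^4 - x*y^6 - 2*x*y^4*z^2 - x^2*y^3*z + y^5*z + y^3*z^3 + 2*x^3*y^2 + 6*x*y^4 + 3*x*y^2*z^2 - 5*y^3*z - y*z^3 - x^3 - 9*x*y^2 - x*z^2 + 5*y*z + 3*x
tr(b a b^-2 a^-1 b a^-1 b^2) = tr(b a^-1 b^3 a b^-2) * tr(a) - tr(b a^-1 b^3 a b^-2 a)   [inverse elimination on a] = -x^2*y^5*z + x^3*y^4 + x*y^6 + 2*x*y^4*z^2 - y^5*z - y^3*z^3 - x^3*y^2 - 5*x*y^4 - 2*x*y^2*z^2 + x^2*y*z + 5*y^3*z + y*z^3 + 5*x*y^2 - 5*y*z - x
tr(b^3 a b) = tr(b) * tr(a b^3) - tr(a b^2)   [square of b] = y^3*z - x*y^2 - 2*y*z + x
tr(b^2 a b a b^-1 a^-1 b) = tr(a^-1 b^3 a b a) * tr(b) - tr(a^-1 b^3 a b a b)   [inverse elimination on b] = -x*y^3*z^2 + x^2*y^2*z + y^4*z + y^2*z^3 + x*y*z^2 - x^2*z - 4*y^2*z - z^3 - x*y + 3*z
tr(a b^2 a b a) = tr(a) * tr(b^2 a b a) - tr(b^2 a b)   [square of a] = x*y*z^2 - x^2*z - y^2*z + z
tr(a b a^2 b a b) = tr(a) * tr(b a b a b a) - tr(b a b a b)   [square of a] = x*z^3 - y*z^2 - 2*x*z + y
tr(a b a^2 b a) = tr(a) * tr(b a^2 b a) - tr(b a^2 b)   [square of a] = x^2*z^2 - 2*x*y*z + y^2 - 2
tr(a b a b^2 a b a) = tr(b) * tr(a b a^2 b a b) - tr(a b a^2 b a)   [square of b] = x*y*z^3 - x^2*z^2 - y^2*z^2 + 2
tr(a b a b a b a b) = tr(b a b a) * tr(b a b a) - tr(1)   [split at a repeated b] = z^4 - 4*z^2 + 2
tr(a b a b^2 a b a b) = tr(b) * tr(a b a b a b a b) - tr(a b a b a b a)   [square of b] = y*z^4 - x*z^3 - 3*y*z^2 + 2*x*z + y
tr(b a b^2 a b a b^-1 a) = tr(a b a b^2 a b a) * tr(b) - tr(a b a b^2 a b a b)   [inverse elimination on b] = x*y^2*z^3 - x^2*y*z^2 - y^3*z^2 - y*z^4 + x*z^3 + 3*y*z^2 - 2*x*z + y
tr(b^2 a b a b^-1 a^-1 b a) = tr(b a b^2 a b a b^-1) * tr(a) - tr(b a b^2 a b a b^-1 a)   [inverse elimination on a] = -x*y^2*z^3 + 2*x^2*y*z^2 + y^3*z^2 + y*z^4 - x^3*z - x*y^2*z - x*z^3 - 3*y*z^2 + 3*x*z - y
tr(b^-1 a^-1 b a^-1 b^2 a b a) = tr(b^2 a b a b^-1 a^-1 b) * tr(a) - tr(b^2 a b a b^-1 a^-1 b a)   [inverse elimination on a] = -x^2*y^3*z^2 + x^3*y^2*z + x*y^4*z + 2*x*y^2*z^3 - x^2*y*z^2 - y^3*z^2 - y*z^4 - 3*x*y^2*z - x^2*y + 3*y*z^2 + y
tr(b^2 a b^2 a) = tr(b) * tr(a b^2 a b) - tr(a b^2 a)   [square of b] = y^2*z^2 - 2*x*y*z + x^2 - 2
tr(b a^-1 b^2 a b) = tr(b^2 a b^2) * tr(a) - tr(b^2 a b^2 a)   [inverse elimination on a] = x*y^3*z - x^2*y^2 - y^2*z^2 + 2
tr(b a b^-2 a^-1 b a^-1 b^2 a) = tr(b^-1 a^-1 b a^-1 b^2 a b a) * tr(b) - tr(b^-1 a^-1 b a^-1 b^2 a b a b)   [inverse elimination on b] = -x^2*y^4*z^2 + x^3*y^3*z + x*y^5*z + 2*x*y^3*z^3 - x^2*y^2*z^2 - y^4*z^2 - y^2*z^4 - 4*x*y^3*z + 4*y^2*z^2 + y^2 - 2
tr(b a^-1 b a b^-2 a^-1 b a^-1 b) = tr(b a b^-2 a^-1 b a^-1 b^2) * tr(a) - tr(b a b^-2 a^-1 b a^-1 b^2 a)   [inverse elimination on a] = -x^3*y^5*z + x^4*y^4 + x^2*y^6 + 3*x^2*y^4*z^2 - x^3*y^3*z - 2*x*y^5*z - 3*x*y^3*z^3 - x^4*y^2 - 5*x^2*y^4 - x^2*y^2*z^2 + y^4*z^2 + y^2*z^4 + x^3*y*z + 9*x*y^3*z + x*y*z^3 + 5*x^2*y^2 - 4*y^2*z^2 - 5*x*y*z - x^2 - y^2 + 2

-x^3*y^5*z + x^4*y^4 + x^2*y^6 + 3*x^2*y^4*z^2 - x^3*y^3*z - 2*x*y^5*z - 3*x*y^3*z^3 - x^4*y^2 - 5*x^2*y^4 - x^2*y^2*z^2 + y^4*z^2 + y^2*z^4 + x^3*y*z + 9*x*y^3*z + x*y*z^3 + 5*x^2*y^2 - 4*y^2*z^2 - 5*x*y*z - x^2 - y^2 + 2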